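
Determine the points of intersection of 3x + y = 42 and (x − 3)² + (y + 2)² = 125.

Express y = −3x + 42 and substitute into the circle:
10x² − 270x + 1820 = 0  ⟹  x² − 27x + 182 = 0
x = 14 or x = 13, giving (14, 0) and (13, 3).

(13, 3) and (14, 0)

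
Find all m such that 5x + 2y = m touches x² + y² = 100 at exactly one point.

Tangency holds when the distance from the centre (0, 0) to the line equals the radius 10:
|5·0 + 2·0 − m| / √29 = 10
|m| = 10√29.

m = ±10√29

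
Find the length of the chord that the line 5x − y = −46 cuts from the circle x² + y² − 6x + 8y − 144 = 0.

Centre (3, −4), r² = 169. Perpendicular distance d from centre to line = |65| / √26 = 65/√26.
Chord = 2√(r² − d²) = 2·√(13/2) = √26.

√26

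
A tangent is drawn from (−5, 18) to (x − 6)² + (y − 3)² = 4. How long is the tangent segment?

3√38

The centre is (6, 3) and r = 2. The square of the distance from P to the centre is 121 + 225 = 346.
Power of the point: PT² = |PO|² − r² = 342, so PT = 3√38.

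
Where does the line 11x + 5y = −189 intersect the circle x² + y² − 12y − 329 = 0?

(−19, 4) and (−14, −7)

Substitute y = (−189 − 11x)/5:
146x² + 4818x + 38836 = 0  ⟹  x² + 33x + 266 = 0
x = −14 or x = −19, giving (−14, −7) and (−19, 4).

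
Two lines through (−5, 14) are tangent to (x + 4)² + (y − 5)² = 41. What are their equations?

Write the tangent as mx − y + (14 − m·(−5)) = 0 and set its distance from the centre to √41:
(1m − (−9))² = 41(m² + 1)
20m² − 9m − 20 = 0, so m = −4/5 or m = 5/4.
With m = −4/5: 4x + 5y = 50. With m = 5/4: 5x − 4y = −81.

4x + 5y = 50 and 5x − 4y = −81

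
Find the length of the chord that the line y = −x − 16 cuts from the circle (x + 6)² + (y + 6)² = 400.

From the line, y = −x − 16. Substituting:
2x² + 32x − 264 = 0  ⟹  x² + 16x − 132 = 0
x = 6 or x = −22, giving (6, −22) and (−22, 6).
Chord length = distance between (6, −22) and (−22, 6) = √1568 = 28√2.

28√2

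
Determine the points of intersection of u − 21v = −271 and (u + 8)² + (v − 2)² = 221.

(−19, 12) and (2, 13)

Substitute v = (271 + u)/21:
442u² + 7514u − 16796 = 0  ⟹  u² + 17u − 38 = 0
u = 2 or u = −19, giving (2, 13) and (−19, 12).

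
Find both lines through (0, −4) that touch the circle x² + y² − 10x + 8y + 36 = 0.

Write the tangent as mx − y + (−4 − m·(0)) = 0 and set its distance from the centre to √5:
[m·(5) − (0)]² = 5(m² + 1)
4m² − 1 = 0, so m = 1/2 or m = −1/2.
With m = 1/2: x − 2y = 8. With m = −1/2: x + 2y = −8.

x − 2y = 8 and x + 2y = −8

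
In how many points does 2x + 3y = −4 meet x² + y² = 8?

2

d² = (2·0 + 3·0 − (−4))²/13 = 16/13; r² = 8.
Since d² < r², the line cuts the circle twice.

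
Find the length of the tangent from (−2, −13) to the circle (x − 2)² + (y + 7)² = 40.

The centre is (2, −7) and r = 2√10. The square of the distance from P to the centre is 16 + 36 = 52.
The tangent meets the radius at right angles, so tangent² = |PO|² − r² = 52 − 40 = 12.

2√3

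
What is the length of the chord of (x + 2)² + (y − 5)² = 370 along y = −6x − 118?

2√37

The distance from (−2, 5) to the line is 111/√37, and r² = 370.
Chord = 2√(r² − d²) = 2·√(37) = 2√37.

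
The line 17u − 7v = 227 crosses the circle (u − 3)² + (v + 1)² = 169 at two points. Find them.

(8, −13) and (15, 4)

Substitute v = (−227 + 17u)/7:
338u² − 7774u + 40560 = 0  ⟹  u² − 23u + 120 = 0
u = 15 or u = 8, giving (15, 4) and (8, −13).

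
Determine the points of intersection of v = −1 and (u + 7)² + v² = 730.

Express v = −1 and substitute into the circle:
u² + 14u − 680 = 0
u = 20 or u = −34, giving (20, −1) and (−34, −1).

(−34, −1) and (20, −1)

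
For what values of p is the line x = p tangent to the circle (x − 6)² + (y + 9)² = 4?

Tangency holds when the distance from the centre (6, −9) to the line equals the radius 2:
|1·6 + 0·(−9) − p| / √1 = 2
|p − (6)| = 2, so p = 8 or p = 4.

p = 4 or p = 8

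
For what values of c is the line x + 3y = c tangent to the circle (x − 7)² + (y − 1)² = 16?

Tangency holds when the distance from the centre (7, 1) to the line equals the radius 4:
|1·7 + 3·1 − c| / √10 = 4
|c − (10)| = 4√10.

c = 10 ± 4√10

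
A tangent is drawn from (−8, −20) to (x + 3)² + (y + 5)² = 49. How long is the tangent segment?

√201

With centre O = (−3, −5), |OP|² = 250 and r² = 49.
By the tangent–radius right angle, tangent length = √(|PO|² − r²) = √201.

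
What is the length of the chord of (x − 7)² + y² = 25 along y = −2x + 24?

Centre (7, 0), r² = 25. Perpendicular distance d from centre to line = |−10| / √5 = 10/√5.
Half the chord is √(r² − d²) = √(5), so the full chord is 2√5.

2√5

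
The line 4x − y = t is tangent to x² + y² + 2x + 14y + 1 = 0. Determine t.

Tangency holds when the distance from the centre (−1, −7) to the line equals the radius 7:
|4·(−1) − 1·(−7) − t| / √17 = 7
|t − (3)| = 7√17.

t = 3 ± 7√17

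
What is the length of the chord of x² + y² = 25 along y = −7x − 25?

5√2

Express y = −7x − 25 and substitute into the circle:
50x² + 350x + 600 = 0  ⟹  x² + 7x + 12 = 0
x = −3 or x = −4, giving (−3, −4) and (−4, 3).
|(−3, −4) − (−4, 3)| = √((1)² + (−7)²) = 5√2.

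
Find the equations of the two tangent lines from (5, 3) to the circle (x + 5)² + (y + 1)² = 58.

A line y − (3) = m(x − (5)) is tangent when its distance from (−5, −1) is √58:
[m·(−10) − (−4)]² = 58(m² + 1)
21m² − 40m − 21 = 0, so m = −3/7 or m = 7/3.
With m = −3/7: 3x + 7y = 36. With m = 7/3: 7x − 3y = 26.

3x + 7y = 36 and 7x − 3y = 26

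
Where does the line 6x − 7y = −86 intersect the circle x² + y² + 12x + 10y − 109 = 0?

(−19, −4) and (−5, 8)

From the line, y = (86 + 6x)/7. Substituting:
85x² + 2040x + 8075 = 0  ⟹  x² + 24x + 95 = 0
x = −5 or x = −19, giving (−5, 8) and (−19, −4).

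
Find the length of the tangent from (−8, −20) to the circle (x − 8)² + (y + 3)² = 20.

5√21

The centre is (8, −3) and r = 2√5. The square of the distance from P to the centre is 256 + 289 = 545.
Power of the point: PT² = |PO|² − r² = 525, so PT = 5√21.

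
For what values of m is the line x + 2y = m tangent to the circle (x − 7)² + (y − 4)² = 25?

m = 15 ± 5√5

For a tangent, require d(centre, line) = r = 5.
|1·7 + 2·4 − m| / √5 = 5
|m − (15)| = 5√5.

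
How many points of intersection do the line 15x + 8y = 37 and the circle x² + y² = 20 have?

2

Substituting the line into the circle gives 289x² − 1110x + 89 = 0.
Discriminant = (−1110)² − 4·289·(89) = 1129216 > 0.
Two real roots: the line is a secant.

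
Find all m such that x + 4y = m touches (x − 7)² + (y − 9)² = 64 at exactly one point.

m = 43 ± 8√17

Tangency holds when the distance from the centre (7, 9) to the line equals the radius 8:
|1·7 + 4·9 − m| / √17 = 8
|m − (43)| = 8√17.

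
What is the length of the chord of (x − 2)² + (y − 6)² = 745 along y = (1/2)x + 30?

14√5

From the line, y = (60 + x)/2. Substituting:
5x² + 80x − 660 = 0  ⟹  x² + 16x − 132 = 0
x = 6 or x = −22, giving (6, 33) and (−22, 19).
Chord length = distance between (6, 33) and (−22, 19) = √980 = 14√5.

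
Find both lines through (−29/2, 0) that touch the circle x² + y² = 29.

2x − 5y = −29 and 2x + 5y = −29

Let a tangent through (−29/2, 0) have slope m. Its distance from (0, 0) must equal √29:
[m·(29/2) − (0)]² = 29(m² + 1)
25m² − 4 = 0, so m = 2/5 or m = −2/5.
Through (−29/2, 0) these give 2x − 5y = −29 and 2x + 5y = −29.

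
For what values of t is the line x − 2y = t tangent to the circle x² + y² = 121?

The line touches the circle iff its distance from (0, 0) is 11:
|1·0 − 2·0 − t| / √5 = 11
|t| = 11√5.

t = ±11√5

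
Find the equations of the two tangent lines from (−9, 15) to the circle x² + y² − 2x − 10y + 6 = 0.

Let a tangent through (−9, 15) have slope m. Its distance from (1, 5) must equal 2√5:
[m·(10) − (−10)]² = 20(m² + 1)
2m² + 5m + 2 = 0, so m = −1/2 or m = −2.
Through (−9, 15) these give x + 2y = 21 and 2x + y = −3.

x + 2y = 21 and 2x + y = −3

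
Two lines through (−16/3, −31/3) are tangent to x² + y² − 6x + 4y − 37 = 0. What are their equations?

x − 7y = 67 and 7x − y = −27

Let a tangent through (−16/3, −31/3) have slope m. Its distance from (3, −2) must equal 5√2:
(25/3m − (25/3))² = 50(m² + 1)
7m² − 50m + 7 = 0, so m = 1/7 or m = 7.
With m = 1/7: x − 7y = 67. With m = 7: 7x − y = −27.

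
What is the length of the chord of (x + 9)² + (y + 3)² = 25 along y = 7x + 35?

5√2

Express y = 7x + 35 and substitute into the circle:
50x² + 550x + 1500 = 0  ⟹  x² + 11x + 30 = 0
x = −5 or x = −6, giving (−5, 0) and (−6, −7).
Chord length = distance between (−5, 0) and (−6, −7) = √50 = 5√2.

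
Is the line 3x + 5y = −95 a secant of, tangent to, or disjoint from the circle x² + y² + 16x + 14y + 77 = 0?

Centre (−8, −7), r² = 36. Distance² from centre to line = (36)²/34 = 648/17.
Since d² > r², the line lies outside the circle.

disjoint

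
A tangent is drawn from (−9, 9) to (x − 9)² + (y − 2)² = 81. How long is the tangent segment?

The centre is (9, 2) and r = 9. The square of the distance from P to the centre is 324 + 49 = 373.
By the tangent–radius right angle, tangent length = √(|PO|² − r²) = √292 = 2√73.

2√73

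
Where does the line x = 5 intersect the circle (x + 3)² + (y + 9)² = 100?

The line gives x = 5. Substituting into the circle:
y² + 18y + 45 = 0
y = −3 or y = −15, giving (5, −3) and (5, −15).

(5, −15) and (5, −3)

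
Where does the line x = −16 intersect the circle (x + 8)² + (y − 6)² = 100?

(−16, 0) and (−16, 12)

The line gives x = −16. Substituting into the circle:
y² − 12y = 0
y = 12 or y = 0, giving (−16, 12) and (−16, 0).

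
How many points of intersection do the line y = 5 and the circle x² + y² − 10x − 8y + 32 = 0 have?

Substituting the line into the circle gives x² − 10x + 17 = 0.
Discriminant = (−10)² − 4·1·(17) = 32 > 0.
Two real roots: the line is a secant.

2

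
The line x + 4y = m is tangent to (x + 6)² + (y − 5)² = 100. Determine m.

m = 14 ± 10√17

Tangency holds when the distance from the centre (−6, 5) to the line equals the radius 10:
|1·(−6) + 4·5 − m| / √17 = 10
|m − (14)| = 10√17.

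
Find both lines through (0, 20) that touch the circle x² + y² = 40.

3x + y = 20 and 3x − y = −20

A line y − (20) = m(x − (0)) is tangent when its distance from (0, 0) is 2√10:
[m·(0) − (−20)]² = 40(m² + 1)
m² − 9 = 0, so m = −3 or m = 3.
Through (0, 20) these give 3x + y = 20 and 3x − y = −20.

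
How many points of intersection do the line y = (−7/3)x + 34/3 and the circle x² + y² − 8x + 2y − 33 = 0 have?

d² = (7·4 + 3·(−1) − (34))²/58 = 81/58; r² = 50.
Since d² < r², the line cuts the circle twice.

2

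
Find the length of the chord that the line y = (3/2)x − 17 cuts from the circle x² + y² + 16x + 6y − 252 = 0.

6√13

Substitute y = (−34 + 3x)/2:
13x² − 104x − 260 = 0  ⟹  x² − 8x − 20 = 0
x = 10 or x = −2, giving (10, −2) and (−2, −20).
Chord length = distance between (10, −2) and (−2, −20) = √468 = 6√13.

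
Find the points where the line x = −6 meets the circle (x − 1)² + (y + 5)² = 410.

(−6, −24) and (−6, 14)

The line gives x = −6. Substituting into the circle:
y² + 10y − 336 = 0
y = 14 or y = −24, giving (−6, 14) and (−6, −24).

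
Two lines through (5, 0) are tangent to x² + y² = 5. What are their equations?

x − 2y = 5 and x + 2y = 5

Write the tangent as mx − y + (0 − m·(5)) = 0 and set its distance from the centre to √5:
[m·(−5) − (0)]² = 5(m² + 1)
4m² − 1 = 0, so m = 1/2 or m = −1/2.
With m = 1/2: x − 2y = 5. With m = −1/2: x + 2y = 5.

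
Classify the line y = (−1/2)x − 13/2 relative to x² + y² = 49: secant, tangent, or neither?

secant

Centre (0, 0), r² = 49. Distance² from centre to line = (13)²/5 = 169/5.
Since d² < r², the line cuts the circle twice.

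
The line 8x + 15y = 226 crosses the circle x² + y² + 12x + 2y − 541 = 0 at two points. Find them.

From the line, y = (226 − 8x)/15. Substituting:
289x² − 1156x − 63869 = 0  ⟹  x² − 4x − 221 = 0
x = 17 or x = −13, giving (17, 6) and (−13, 22).

(−13, 22) and (17, 6)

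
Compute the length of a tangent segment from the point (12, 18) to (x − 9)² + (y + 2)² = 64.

With centre O = (9, −2), |OP|² = 409 and r² = 64.
By the tangent–radius right angle, tangent length = √(|PO|² − r²) = √345.

√345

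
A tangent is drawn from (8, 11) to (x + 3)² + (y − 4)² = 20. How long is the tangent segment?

Centre (−3, 4), r² = 20. |PO|² = (11)² + (7)² = 170.
By the tangent–radius right angle, tangent length = √(|PO|² − r²) = √150 = 5√6.

5√6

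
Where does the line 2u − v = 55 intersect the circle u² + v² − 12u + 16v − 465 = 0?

Substitute v = 2u − 55:
5u² − 200u + 1680 = 0  ⟹  u² − 40u + 336 = 0
u = 28 or u = 12, giving (28, 1) and (12, −31).

(12, −31) and (28, 1)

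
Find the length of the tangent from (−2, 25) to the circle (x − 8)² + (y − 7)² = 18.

The centre is (8, 7) and r = 3√2. The square of the distance from P to the centre is 100 + 324 = 424.
The tangent meets the radius at right angles, so tangent² = |PO|² − r² = 424 − 18 = 406.

√406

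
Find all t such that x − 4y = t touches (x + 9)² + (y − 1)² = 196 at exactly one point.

t = −13 ± 14√17

Tangency holds when the distance from the centre (−9, 1) to the line equals the radius 14:
|1·(−9) − 4·1 − t| / √17 = 14
|t − (−13)| = 14√17.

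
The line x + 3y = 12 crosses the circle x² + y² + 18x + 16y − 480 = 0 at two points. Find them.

(−24, 12) and (15, −1)

From the line, y = (12 − x)/3. Substituting:
10x² + 90x − 3600 = 0  ⟹  x² + 9x − 360 = 0
x = 15 or x = −24, giving (15, −1) and (−24, 12).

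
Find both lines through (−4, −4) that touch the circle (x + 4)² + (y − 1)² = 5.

Write the tangent as mx − y + (−4 − m·(−4)) = 0 and set its distance from the centre to √5:
(0m − (5))² = 5(m² + 1)
m² − 4 = 0, so m = −2 or m = 2.
Through (−4, −4) these give 2x + y = −12 and 2x − y = −4.

2x + y = −12 and 2x − y = −4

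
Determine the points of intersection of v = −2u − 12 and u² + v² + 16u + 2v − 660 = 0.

From the line, v = −2u − 12. Substituting:
5u² + 60u − 540 = 0  ⟹  u² + 12u − 108 = 0
u = 6 or u = −18, giving (6, −24) and (−18, 24).

(−18, 24) and (6, −24)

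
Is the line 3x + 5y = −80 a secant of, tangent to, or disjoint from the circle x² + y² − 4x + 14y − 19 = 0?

Substituting the line into the circle gives 34x² + 170x + 325 = 0.
Discriminant = (170)² − 4·34·(325) = −15300 < 0.
No real roots: the line does not meet the circle.

disjoint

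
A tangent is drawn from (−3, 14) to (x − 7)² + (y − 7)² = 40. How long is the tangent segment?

√109

Centre (7, 7), r² = 40. |PO|² = (−10)² + (7)² = 149.
The tangent meets the radius at right angles, so tangent² = |PO|² − r² = 149 − 40 = 109.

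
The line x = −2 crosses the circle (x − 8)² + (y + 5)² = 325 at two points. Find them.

The line gives x = −2. Substituting into the circle:
y² + 10y − 200 = 0
y = 10 or y = −20, giving (−2, 10) and (−2, −20).

(−2, −20) and (−2, 10)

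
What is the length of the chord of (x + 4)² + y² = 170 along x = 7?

14

The line gives x = 7. Substituting into the circle:
y² − 49 = 0
y = 7 or y = −7, giving (7, 7) and (7, −7).
|(7, 7) − (7, −7)| = √((0)² + (14)²) = 14.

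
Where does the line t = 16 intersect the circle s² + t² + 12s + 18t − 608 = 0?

(−16, 16) and (4, 16)

Substitute t = 16:
s² + 12s − 64 = 0
s = 4 or s = −16, giving (4, 16) and (−16, 16).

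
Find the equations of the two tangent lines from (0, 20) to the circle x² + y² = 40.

3x − y = −20 and 3x + y = 20

Let a tangent through (0, 20) have slope m. Its distance from (0, 0) must equal 2√10:
(0m − (−20))² = 40(m² + 1)
m² − 9 = 0, so m = 3 or m = −3.
With m = 3: 3x − y = −20. With m = −3: 3x + y = 20.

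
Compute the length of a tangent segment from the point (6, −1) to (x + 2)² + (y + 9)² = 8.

The centre is (−2, −9) and r = 2√2. The square of the distance from P to the centre is 64 + 64 = 128.
Power of the point: PT² = |PO|² − r² = 120, so PT = 2√30.

2√30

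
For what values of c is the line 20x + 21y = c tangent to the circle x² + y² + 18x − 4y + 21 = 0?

Tangency holds when the distance from the centre (−9, 2) to the line equals the radius 8:
|20·(−9) + 21·2 − c| / √841 = 8
|c − (−138)| = 8·29, so c = 94 or c = −370.

c = −370 or c = 94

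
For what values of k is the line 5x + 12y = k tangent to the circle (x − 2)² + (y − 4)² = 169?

For a tangent, require d(centre, line) = r = 13.
|5·2 + 12·4 − k| / √169 = 13
|k − (58)| = 13·13, so k = 227 or k = −111.

k = −111 or k = 227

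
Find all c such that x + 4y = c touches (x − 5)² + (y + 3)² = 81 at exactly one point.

c = −7 ± 9√17

The line touches the circle iff its distance from (5, −3) is 9:
|1·5 + 4·(−3) − c| / √17 = 9
|c − (−7)| = 9√17.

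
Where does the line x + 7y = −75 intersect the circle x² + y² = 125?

From the line, y = (−75 − x)/7. Substituting:
50x² + 150x − 500 = 0  ⟹  x² + 3x − 10 = 0
x = 2 or x = −5, giving (2, −11) and (−5, −10).

(−5, −10) and (2, −11)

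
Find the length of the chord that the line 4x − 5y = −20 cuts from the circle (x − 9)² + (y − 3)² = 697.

Centre (9, 3), r² = 697. Perpendicular distance d from centre to line = |41| / √41 = 41/√41.
Half the chord is √(r² − d²) = √(656), so the full chord is 8√41.

8√41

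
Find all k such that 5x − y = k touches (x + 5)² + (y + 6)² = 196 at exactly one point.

The line touches the circle iff its distance from (−5, −6) is 14:
|5·(−5) − 1·(−6) − k| / √26 = 14
|k − (−19)| = 14√26.

k = −19 ± 14√26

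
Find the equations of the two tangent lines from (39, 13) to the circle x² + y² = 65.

4x − 7y = 65 and x − 8y = −65

Write the tangent as mx − y + (13 − m·(39)) = 0 and set its distance from the centre to √65:
(−39m − (−13))² = 65(m² + 1)
56m² − 39m + 4 = 0, so m = 4/7 or m = 1/8.
Through (39, 13) these give 4x − 7y = 65 and x − 8y = −65.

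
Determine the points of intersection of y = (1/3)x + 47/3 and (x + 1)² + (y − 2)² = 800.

(−29, 6) and (19, 22)

Substitute y = (47 + x)/3:
10x² + 100x − 5510 = 0  ⟹  x² + 10x − 551 = 0
x = 19 or x = −29, giving (19, 22) and (−29, 6).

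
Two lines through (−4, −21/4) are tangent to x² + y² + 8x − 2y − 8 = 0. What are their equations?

3x − 4y = 9 and 3x + 4y = −33

Write the tangent as mx − y + (−21/4 − m·(−4)) = 0 and set its distance from the centre to 5:
[m·(0) − (25/4)]² = 25(m² + 1)
16m² − 9 = 0, so m = 3/4 or m = −3/4.
With m = 3/4: 3x − 4y = 9. With m = −3/4: 3x + 4y = −33.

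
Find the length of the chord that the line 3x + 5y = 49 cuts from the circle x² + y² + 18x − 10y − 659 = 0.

The distance from (−9, 5) to the line is 51/√34, and r² = 765.
Chord = 2√(r² − d²) = 2·√(1377/2) = 9√34.

9√34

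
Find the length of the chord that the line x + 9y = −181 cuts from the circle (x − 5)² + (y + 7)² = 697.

5√82

Express y = (−181 − x)/9 and substitute into the circle:
82x² − 574x − 40508 = 0  ⟹  x² − 7x − 494 = 0
x = 26 or x = −19, giving (26, −23) and (−19, −18).
Chord length = distance between (26, −23) and (−19, −18) = √2050 = 5√82.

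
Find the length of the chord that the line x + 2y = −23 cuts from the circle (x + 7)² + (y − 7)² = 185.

Centre (−7, 7), r² = 185. Perpendicular distance d from centre to line = |30| / √5 = 30/√5.
Chord = 2√(r² − d²) = 2·√(5) = 2√5.

2√5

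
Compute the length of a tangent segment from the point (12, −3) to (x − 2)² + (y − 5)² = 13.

The centre is (2, 5) and r = √13. The square of the distance from P to the centre is 100 + 64 = 164.
The tangent meets the radius at right angles, so tangent² = |PO|² − r² = 164 − 13 = 151.

√151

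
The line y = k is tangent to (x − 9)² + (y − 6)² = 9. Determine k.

Tangency holds when the distance from the centre (9, 6) to the line equals the radius 3:
|0·9 + 1·6 − k| / √1 = 3
|k − (6)| = 3, so k = 9 or k = 3.

k = 3 or k = 9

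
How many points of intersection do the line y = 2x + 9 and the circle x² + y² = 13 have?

Substituting the line into the circle gives 5x² + 36x + 68 = 0.
Discriminant = (36)² − 4·5·(68) = −64 < 0.
No real roots: the line does not meet the circle.

0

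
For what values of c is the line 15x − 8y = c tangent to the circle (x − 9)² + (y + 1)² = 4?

c = 109 or c = 177

Tangency holds when the distance from the centre (9, −1) to the line equals the radius 2:
|15·9 − 8·(−1) − c| / √289 = 2
|c − (143)| = 2·17, so c = 177 or c = 109.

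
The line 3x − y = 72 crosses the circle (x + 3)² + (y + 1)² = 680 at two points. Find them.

(19, −15) and (23, −3)

From the line, y = 3x − 72. Substituting:
10x² − 420x + 4370 = 0  ⟹  x² − 42x + 437 = 0
x = 23 or x = 19, giving (23, −3) and (19, −15).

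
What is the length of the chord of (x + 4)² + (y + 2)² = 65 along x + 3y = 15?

√10

Substitute y = (15 − x)/3:
10x² + 30x = 0  ⟹  x² + 3x = 0
x = 0 or x = −3, giving (0, 5) and (−3, 6).
|(0, 5) − (−3, 6)| = √((3)² + (−1)²) = √10.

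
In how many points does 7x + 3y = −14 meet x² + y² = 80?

2

Substituting the line into the circle gives 58x² + 196x − 524 = 0.
Discriminant = (196)² − 4·58·(−524) = 159984 > 0.
Two real roots: the line is a secant.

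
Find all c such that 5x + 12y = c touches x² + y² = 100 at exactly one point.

c = −130 or c = 130

For a tangent, require d(centre, line) = r = 10.
|5·0 + 12·0 − c| / √169 = 10
|c| = 10·13, so c = 130 or c = −130.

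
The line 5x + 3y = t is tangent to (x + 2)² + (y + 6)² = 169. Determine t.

The line touches the circle iff its distance from (−2, −6) is 13:
|5·(−2) + 3·(−6) − t| / √34 = 13
|t − (−28)| = 13√34.

t = −28 ± 13√34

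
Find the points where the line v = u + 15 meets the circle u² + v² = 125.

(−10, 5) and (−5, 10)

Express v = u + 15 and substitute into the circle:
2u² + 30u + 100 = 0  ⟹  u² + 15u + 50 = 0
u = −5 or u = −10, giving (−5, 10) and (−10, 5).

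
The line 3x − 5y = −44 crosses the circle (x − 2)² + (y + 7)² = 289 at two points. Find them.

(−13, 1) and (2, 10)

Substitute y = (44 + 3x)/5:
34x² + 374x − 884 = 0  ⟹  x² + 11x − 26 = 0
x = 2 or x = −13, giving (2, 10) and (−13, 1).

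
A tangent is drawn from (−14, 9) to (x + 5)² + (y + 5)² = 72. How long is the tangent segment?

The centre is (−5, −5) and r = 6√2. The square of the distance from P to the centre is 81 + 196 = 277.
By the tangent–radius right angle, tangent length = √(|PO|² − r²) = √205.

√205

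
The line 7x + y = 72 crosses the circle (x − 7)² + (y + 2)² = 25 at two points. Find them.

(10, 2) and (11, −5)

Substitute y = −7x + 72:
50x² − 1050x + 5500 = 0  ⟹  x² − 21x + 110 = 0
x = 11 or x = 10, giving (11, −5) and (10, 2).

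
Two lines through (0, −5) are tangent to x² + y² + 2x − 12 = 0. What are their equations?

2x + 3y = −15 and 3x − 2y = 10

Write the tangent as mx − y + (−5 − m·(0)) = 0 and set its distance from the centre to √13:
(−1m − (5))² = 13(m² + 1)
6m² − 5m − 6 = 0, so m = −2/3 or m = 3/2.
Through (0, −5) these give 2x + 3y = −15 and 3x − 2y = 10.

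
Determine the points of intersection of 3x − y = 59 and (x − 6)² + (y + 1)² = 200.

(16, −11) and (20, 1)

Substitute y = 3x − 59:
10x² − 360x + 3200 = 0  ⟹  x² − 36x + 320 = 0
x = 20 or x = 16, giving (20, 1) and (16, −11).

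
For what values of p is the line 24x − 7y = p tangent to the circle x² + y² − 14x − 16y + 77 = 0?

The line touches the circle iff its distance from (7, 8) is 6:
|24·7 − 7·8 − p| / √625 = 6
|p − (112)| = 6·25, so p = 262 or p = −38.

p = −38 or p = 262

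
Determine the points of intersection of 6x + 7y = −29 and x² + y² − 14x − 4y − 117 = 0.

(−6, 1) and (8, −11)

Substitute y = (−29 − 6x)/7:
85x² − 170x − 4080 = 0  ⟹  x² − 2x − 48 = 0
x = 8 or x = −6, giving (8, −11) and (−6, 1).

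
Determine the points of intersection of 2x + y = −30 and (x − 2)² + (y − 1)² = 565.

(−20, 10) and (−4, −22)

Express y = −2x − 30 and substitute into the circle:
5x² + 120x + 400 = 0  ⟹  x² + 24x + 80 = 0
x = −4 or x = −20, giving (−4, −22) and (−20, 10).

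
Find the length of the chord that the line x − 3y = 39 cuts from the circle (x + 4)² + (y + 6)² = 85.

3√10

Centre (−4, −6), r² = 85. Perpendicular distance d from centre to line = |−25| / √10 = 25/√10.
Half the chord is √(r² − d²) = √(45/2), so the full chord is 3√10.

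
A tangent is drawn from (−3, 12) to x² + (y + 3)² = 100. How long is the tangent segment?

With centre O = (0, −3), |OP|² = 234 and r² = 100.
By the tangent–radius right angle, tangent length = √(|PO|² − r²) = √134.

√134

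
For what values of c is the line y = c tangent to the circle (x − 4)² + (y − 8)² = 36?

Tangency holds when the distance from the centre (4, 8) to the line equals the radius 6:
|0·4 + 1·8 − c| / √1 = 6
|c − (8)| = 6, so c = 14 or c = 2.

c = 2 or c = 14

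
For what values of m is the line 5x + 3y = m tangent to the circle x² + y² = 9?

m = ±3√34

Tangency holds when the distance from the centre (0, 0) to the line equals the radius 3:
|5·0 + 3·0 − m| / √34 = 3
|m| = 3√34.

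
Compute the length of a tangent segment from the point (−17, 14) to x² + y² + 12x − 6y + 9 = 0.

√206

The centre is (−6, 3) and r = 6. The square of the distance from P to the centre is 121 + 121 = 242.
By the tangent–radius right angle, tangent length = √(|PO|² − r²) = √206.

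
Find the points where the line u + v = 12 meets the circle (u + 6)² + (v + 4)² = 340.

(−2, 14) and (12, 0)

From the line, v = −u + 12. Substituting:
2u² − 20u − 48 = 0  ⟹  u² − 10u − 24 = 0
u = 12 or u = −2, giving (12, 0) and (−2, 14).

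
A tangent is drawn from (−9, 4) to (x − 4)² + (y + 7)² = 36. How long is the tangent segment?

√254

With centre O = (4, −7), |OP|² = 290 and r² = 36.
By the tangent–radius right angle, tangent length = √(|PO|² − r²) = √254.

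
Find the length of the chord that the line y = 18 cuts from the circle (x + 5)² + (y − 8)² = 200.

Centre (−5, 8), r² = 200. Perpendicular distance d from centre to line = |−10| / √1 = 10.
Chord = 2√(r² − d²) = 2·√(100) = 20.

20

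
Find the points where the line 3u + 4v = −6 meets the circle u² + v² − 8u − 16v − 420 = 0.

(−18, 12) and (14, −12)

From the line, v = (−6 − 3u)/4. Substituting:
25u² + 100u − 6300 = 0  ⟹  u² + 4u − 252 = 0
u = 14 or u = −18, giving (14, −12) and (−18, 12).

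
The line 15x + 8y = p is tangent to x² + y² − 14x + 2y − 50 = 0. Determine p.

Tangency holds when the distance from the centre (7, −1) to the line equals the radius 10:
|15·7 + 8·(−1) − p| / √289 = 10
|p − (97)| = 10·17, so p = 267 or p = −73.

p = −73 or p = 267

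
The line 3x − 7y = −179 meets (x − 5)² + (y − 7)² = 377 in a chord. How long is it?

√58

Substitute y = (179 + 3x)/7:
58x² + 290x − 348 = 0  ⟹  x² + 5x − 6 = 0
x = 1 or x = −6, giving (1, 26) and (−6, 23).
|(1, 26) − (−6, 23)| = √((7)² + (3)²) = √58.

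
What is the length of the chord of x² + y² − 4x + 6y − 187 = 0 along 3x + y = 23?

8√10

Express y = −3x + 23 and substitute into the circle:
10x² − 160x + 480 = 0  ⟹  x² − 16x + 48 = 0
x = 12 or x = 4, giving (12, −13) and (4, 11).
Chord length = distance between (12, −13) and (4, 11) = √640 = 8√10.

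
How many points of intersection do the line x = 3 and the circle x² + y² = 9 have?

Substituting the line into the circle gives y² = 0.
Discriminant = (0)² − 4·1·(0) = 0.
A repeated root: the line is tangent.

1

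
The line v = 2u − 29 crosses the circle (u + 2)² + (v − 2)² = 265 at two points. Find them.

From the line, v = 2u − 29. Substituting:
5u² − 120u + 700 = 0  ⟹  u² − 24u + 140 = 0
u = 14 or u = 10, giving (14, −1) and (10, −9).

(10, −9) and (14, −1)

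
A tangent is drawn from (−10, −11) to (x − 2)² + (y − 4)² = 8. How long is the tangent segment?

The centre is (2, 4) and r = 2√2. The square of the distance from P to the centre is 144 + 225 = 369.
By the tangent–radius right angle, tangent length = √(|PO|² − r²) = √361 = 19.

19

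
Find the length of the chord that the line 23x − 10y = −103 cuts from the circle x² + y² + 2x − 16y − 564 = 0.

Centre (−1, 8), r² = 629. Perpendicular distance d from centre to line = |0| / √629 = 0/√629.
Half the chord is √(r² − d²) = √(629), so the full chord is 2√629.

2√629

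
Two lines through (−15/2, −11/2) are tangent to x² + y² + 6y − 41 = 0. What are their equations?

x + y = −13 and 7x − y = −47

A line y − (−11/2) = m(x − (−15/2)) is tangent when its distance from (0, −3) is 5√2:
[m·(15/2) − (5/2)]² = 50(m² + 1)
m² − 6m − 7 = 0, so m = −1 or m = 7.
Through (−15/2, −11/2) these give x + y = −13 and 7x − y = −47.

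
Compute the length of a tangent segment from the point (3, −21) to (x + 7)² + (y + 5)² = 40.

The centre is (−7, −5) and r = 2√10. The square of the distance from P to the centre is 100 + 256 = 356.
The tangent meets the radius at right angles, so tangent² = |PO|² − r² = 356 − 40 = 316.

2√79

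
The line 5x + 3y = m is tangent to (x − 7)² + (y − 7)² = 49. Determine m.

For a tangent, require d(centre, line) = r = 7.
|5·7 + 3·7 − m| / √34 = 7
|m − (56)| = 7√34.

m = 56 ± 7√34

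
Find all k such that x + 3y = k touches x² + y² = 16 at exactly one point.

For a tangent, require d(centre, line) = r = 4.
|1·0 + 3·0 − k| / √10 = 4
|k| = 4√10.

k = ±4√10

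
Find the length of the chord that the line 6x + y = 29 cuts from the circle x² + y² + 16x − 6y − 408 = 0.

Substitute y = −6x + 29:
37x² − 296x + 259 = 0  ⟹  x² − 8x + 7 = 0
x = 7 or x = 1, giving (7, −13) and (1, 23).
|(7, −13) − (1, 23)| = √((6)² + (−36)²) = 6√37.

6√37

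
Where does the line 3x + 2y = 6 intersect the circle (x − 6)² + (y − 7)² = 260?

From the line, y = (6 − 3x)/2. Substituting:
13x² − 832 = 0  ⟹  x² − 64 = 0
x = 8 or x = −8, giving (8, −9) and (−8, 15).

(−8, 15) and (8, −9)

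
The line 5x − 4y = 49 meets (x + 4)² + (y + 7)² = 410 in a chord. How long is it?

6√41

The distance from (−4, −7) to the line is 41/√41, and r² = 410.
Chord = 2√(r² − d²) = 2·√(369) = 6√41.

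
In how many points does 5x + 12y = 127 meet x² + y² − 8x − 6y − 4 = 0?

0

Centre (4, 3), r² = 29. Distance² from centre to line = (−71)²/169 = 5041/169.
Since d² > r², the line lies outside the circle.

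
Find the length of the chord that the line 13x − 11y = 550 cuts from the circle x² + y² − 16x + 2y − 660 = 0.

The distance from (8, −1) to the line is 435/√290, and r² = 725.
Chord = 2√(r² − d²) = 2·√(145/2) = √290.

√290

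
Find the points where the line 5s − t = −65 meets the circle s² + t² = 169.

(−13, 0) and (−12, 5)

From the line, t = 5s + 65. Substituting:
26s² + 650s + 4056 = 0  ⟹  s² + 25s + 156 = 0
s = −12 or s = −13, giving (−12, 5) and (−13, 0).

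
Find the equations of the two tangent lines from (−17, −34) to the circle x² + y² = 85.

9x − 2y = −85 and 7x − 6y = 85

Write the tangent as mx − y + (−34 − m·(−17)) = 0 and set its distance from the centre to √85:
[m·(17) − (34)]² = 85(m² + 1)
12m² − 68m + 63 = 0, so m = 9/2 or m = 7/6.
Through (−17, −34) these give 9x − 2y = −85 and 7x − 6y = 85.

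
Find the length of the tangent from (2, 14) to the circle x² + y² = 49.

√151

The centre is (0, 0) and r = 7. The square of the distance from P to the centre is 4 + 196 = 200.
Power of the point: PT² = |PO|² − r² = 151, so PT = √151.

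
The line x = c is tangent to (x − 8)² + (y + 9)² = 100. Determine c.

c = −2 or c = 18

The line touches the circle iff its distance from (8, −9) is 10:
|1·8 + 0·(−9) − c| / √1 = 10
|c − (8)| = 10, so c = 18 or c = −2.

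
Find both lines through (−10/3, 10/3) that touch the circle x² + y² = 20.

A line y − (10/3) = m(x − (−10/3)) is tangent when its distance from (0, 0) is 2√5:
[m·(10/3) − (−10/3)]² = 20(m² + 1)
2m² − 5m + 2 = 0, so m = 2 or m = 1/2.
With m = 2: 2x − y = −10. With m = 1/2: x − 2y = −10.

2x − y = −10 and x − 2y = −10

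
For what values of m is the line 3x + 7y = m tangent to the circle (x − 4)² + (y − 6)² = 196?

For a tangent, require d(centre, line) = r = 14.
|3·4 + 7·6 − m| / √58 = 14
|m − (54)| = 14√58.

m = 54 ± 14√58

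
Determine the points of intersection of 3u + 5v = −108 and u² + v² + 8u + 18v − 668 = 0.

(−31, −3) and (14, −30)

Substitute v = (−108 − 3u)/5:
34u² + 578u − 14756 = 0  ⟹  u² + 17u − 434 = 0
u = 14 or u = −31, giving (14, −30) and (−31, −3).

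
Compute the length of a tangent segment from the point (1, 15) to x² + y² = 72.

√154

The centre is (0, 0) and r = 6√2. The square of the distance from P to the centre is 1 + 225 = 226.
The tangent meets the radius at right angles, so tangent² = |PO|² − r² = 226 − 72 = 154.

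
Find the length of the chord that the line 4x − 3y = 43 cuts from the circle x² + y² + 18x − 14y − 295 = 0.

Centre (−9, 7), r² = 425. Perpendicular distance d from centre to line = |−100| / √25 = 100/√25.
Half the chord is √(r² − d²) = √(25), so the full chord is 10.

10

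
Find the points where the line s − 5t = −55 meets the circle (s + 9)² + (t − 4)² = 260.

Substitute t = (55 + s)/5:
26s² + 520s − 3250 = 0  ⟹  s² + 20s − 125 = 0
s = 5 or s = −25, giving (5, 12) and (−25, 6).

(−25, 6) and (5, 12)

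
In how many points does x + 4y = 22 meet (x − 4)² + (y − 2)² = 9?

2

Substituting the line into the circle gives 17x² − 156x + 308 = 0.
Discriminant = (−156)² − 4·17·(308) = 3392 > 0.
Two real roots: the line is a secant.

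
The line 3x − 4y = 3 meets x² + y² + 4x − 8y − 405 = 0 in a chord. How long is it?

From the line, y = (−3 + 3x)/4. Substituting:
25x² − 50x − 6375 = 0  ⟹  x² − 2x − 255 = 0
x = 17 or x = −15, giving (17, 12) and (−15, −12).
|(17, 12) − (−15, −12)| = √((32)² + (24)²) = 40.

40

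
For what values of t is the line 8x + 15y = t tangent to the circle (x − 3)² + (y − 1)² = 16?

t = −29 or t = 107

For a tangent, require d(centre, line) = r = 4.
|8·3 + 15·1 − t| / √289 = 4
|t − (39)| = 4·17, so t = 107 or t = −29.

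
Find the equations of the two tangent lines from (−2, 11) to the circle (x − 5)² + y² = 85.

2x + 9y = 95 and 9x − 2y = −40

Let a tangent through (−2, 11) have slope m. Its distance from (5, 0) must equal √85:
[m·(7) − (−11)]² = 85(m² + 1)
18m² − 77m − 18 = 0, so m = −2/9 or m = 9/2.
With m = −2/9: 2x + 9y = 95. With m = 9/2: 9x − 2y = −40.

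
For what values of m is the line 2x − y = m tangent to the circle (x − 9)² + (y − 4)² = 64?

m = 14 ± 8√5

For a tangent, require d(centre, line) = r = 8.
|2·9 − 1·4 − m| / √5 = 8
|m − (14)| = 8√5.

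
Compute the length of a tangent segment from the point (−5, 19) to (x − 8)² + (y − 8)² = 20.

3√30

Centre (8, 8), r² = 20. |PO|² = (−13)² + (11)² = 290.
The tangent meets the radius at right angles, so tangent² = |PO|² − r² = 290 − 20 = 270.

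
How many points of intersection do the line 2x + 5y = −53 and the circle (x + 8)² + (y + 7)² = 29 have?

2

Centre (−8, −7), r² = 29. Distance² from centre to line = (2)²/29 = 4/29.
Since d² < r², the line cuts the circle twice.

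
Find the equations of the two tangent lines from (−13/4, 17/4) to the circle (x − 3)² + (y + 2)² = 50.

Let a tangent through (−13/4, 17/4) have slope m. Its distance from (3, −2) must equal 5√2:
[m·(25/4) − (−25/4)]² = 50(m² + 1)
7m² − 50m + 7 = 0, so m = 7 or m = 1/7.
With m = 7: 7x − y = −27. With m = 1/7: x − 7y = −33.

7x − y = −27 and x − 7y = −33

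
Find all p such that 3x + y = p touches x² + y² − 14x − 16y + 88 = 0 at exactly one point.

Tangency holds when the distance from the centre (7, 8) to the line equals the radius 5:
|3·7 + 1·8 − p| / √10 = 5
|p − (29)| = 5√10.

p = 29 ± 5√10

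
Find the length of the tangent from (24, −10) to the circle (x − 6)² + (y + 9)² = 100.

Centre (6, −9), r² = 100. |PO|² = (18)² + (−1)² = 325.
Power of the point: PT² = |PO|² − r² = 225, so PT = 15.

15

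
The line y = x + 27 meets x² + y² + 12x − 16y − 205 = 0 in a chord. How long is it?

Substitute y = x + 27:
2x² + 50x + 92 = 0  ⟹  x² + 25x + 46 = 0
x = −2 or x = −23, giving (−2, 25) and (−23, 4).
|(−2, 25) − (−23, 4)| = √((21)² + (21)²) = 21√2.

21√2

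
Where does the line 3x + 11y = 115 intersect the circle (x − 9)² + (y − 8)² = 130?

Express y = (115 − 3x)/11 and substitute into the circle:
130x² − 2340x − 5200 = 0  ⟹  x² − 18x − 40 = 0
x = 20 or x = −2, giving (20, 5) and (−2, 11).

(−2, 11) and (20, 5)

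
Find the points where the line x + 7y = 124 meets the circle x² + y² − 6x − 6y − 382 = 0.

(−9, 19) and (19, 15)

Substitute y = (124 − x)/7:
50x² − 500x − 8550 = 0  ⟹  x² − 10x − 171 = 0
x = 19 or x = −9, giving (19, 15) and (−9, 19).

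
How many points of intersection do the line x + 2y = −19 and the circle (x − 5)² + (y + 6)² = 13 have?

0

Substituting the line into the circle gives 5x² − 26x + 97 = 0.
Discriminant = (−26)² − 4·5·(97) = −1264 < 0.
No real roots: the line does not meet the circle.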